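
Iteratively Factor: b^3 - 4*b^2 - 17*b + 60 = (b - 3)*(b^2 - b - 20) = (b - 3)*(b + 4)*(b - 5)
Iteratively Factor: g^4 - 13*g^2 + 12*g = (g + 4)*(g^3 - 4*g^2 + 3*g) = (g - 3)*(g + 4)*(g^2 - g) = g*(g - 3)*(g + 4)*(g - 1)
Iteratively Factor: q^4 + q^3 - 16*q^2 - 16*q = (q)*(q^3 + q^2 - 16*q - 16) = q*(q + 1)*(q^2 - 16) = q*(q + 1)*(q + 4)*(q - 4)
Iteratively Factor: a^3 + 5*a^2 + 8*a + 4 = (a + 2)*(a^2 + 3*a + 2) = (a + 2)^2*(a + 1)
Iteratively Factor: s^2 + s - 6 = (s - 2)*(s + 3)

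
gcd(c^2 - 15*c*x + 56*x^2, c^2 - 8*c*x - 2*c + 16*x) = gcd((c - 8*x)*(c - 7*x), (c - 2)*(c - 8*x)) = -c + 8*x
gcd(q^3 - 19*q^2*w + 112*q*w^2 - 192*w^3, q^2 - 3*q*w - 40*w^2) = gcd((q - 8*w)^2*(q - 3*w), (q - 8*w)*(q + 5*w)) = q - 8*w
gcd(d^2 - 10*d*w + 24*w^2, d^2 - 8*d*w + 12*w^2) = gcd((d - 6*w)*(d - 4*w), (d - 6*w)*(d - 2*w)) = -d + 6*w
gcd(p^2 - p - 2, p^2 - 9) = 1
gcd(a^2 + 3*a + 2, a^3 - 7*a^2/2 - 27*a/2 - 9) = a + 1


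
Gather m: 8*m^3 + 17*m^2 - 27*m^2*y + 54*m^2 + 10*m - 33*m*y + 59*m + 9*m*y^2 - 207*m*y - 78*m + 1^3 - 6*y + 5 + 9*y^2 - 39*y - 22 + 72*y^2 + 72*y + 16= 8*m^3 + m^2*(71 - 27*y) + m*(9*y^2 - 240*y - 9) + 81*y^2 + 27*y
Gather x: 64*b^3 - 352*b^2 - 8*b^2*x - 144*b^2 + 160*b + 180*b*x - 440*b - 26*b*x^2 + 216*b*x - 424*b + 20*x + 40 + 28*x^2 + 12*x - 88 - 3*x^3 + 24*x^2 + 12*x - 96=64*b^3 - 496*b^2 - 704*b - 3*x^3 + x^2*(52 - 26*b) + x*(-8*b^2 + 396*b + 44) - 144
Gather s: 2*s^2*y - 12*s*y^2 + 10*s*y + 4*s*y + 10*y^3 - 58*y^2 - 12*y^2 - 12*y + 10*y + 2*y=2*s^2*y + s*(-12*y^2 + 14*y) + 10*y^3 - 70*y^2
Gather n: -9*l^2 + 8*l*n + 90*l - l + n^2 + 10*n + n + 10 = -9*l^2 + 89*l + n^2 + n*(8*l + 11) + 10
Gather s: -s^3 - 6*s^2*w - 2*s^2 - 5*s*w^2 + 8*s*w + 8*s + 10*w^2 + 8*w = -s^3 + s^2*(-6*w - 2) + s*(-5*w^2 + 8*w + 8) + 10*w^2 + 8*w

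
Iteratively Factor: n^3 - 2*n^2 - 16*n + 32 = (n + 4)*(n^2 - 6*n + 8) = (n - 2)*(n + 4)*(n - 4)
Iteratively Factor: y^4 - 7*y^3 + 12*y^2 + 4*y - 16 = (y - 2)*(y^3 - 5*y^2 + 2*y + 8) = (y - 2)*(y + 1)*(y^2 - 6*y + 8) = (y - 4)*(y - 2)*(y + 1)*(y - 2)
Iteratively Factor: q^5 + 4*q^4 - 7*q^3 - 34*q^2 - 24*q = (q - 3)*(q^4 + 7*q^3 + 14*q^2 + 8*q) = (q - 3)*(q + 4)*(q^3 + 3*q^2 + 2*q) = q*(q - 3)*(q + 4)*(q^2 + 3*q + 2) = q*(q - 3)*(q + 1)*(q + 4)*(q + 2)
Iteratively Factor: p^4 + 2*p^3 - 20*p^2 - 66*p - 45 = (p + 1)*(p^3 + p^2 - 21*p - 45) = (p + 1)*(p + 3)*(p^2 - 2*p - 15) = (p - 5)*(p + 1)*(p + 3)*(p + 3)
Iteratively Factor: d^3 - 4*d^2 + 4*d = (d - 2)*(d^2 - 2*d) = (d - 2)^2*(d)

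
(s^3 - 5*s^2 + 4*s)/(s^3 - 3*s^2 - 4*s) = (s - 1)/(s + 1)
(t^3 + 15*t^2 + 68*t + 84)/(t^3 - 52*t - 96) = (t + 7)/(t - 8)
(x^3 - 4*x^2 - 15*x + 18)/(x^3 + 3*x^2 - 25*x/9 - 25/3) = 9*(x^2 - 7*x + 6)/(9*x^2 - 25)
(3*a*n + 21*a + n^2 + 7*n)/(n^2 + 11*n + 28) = (3*a + n)/(n + 4)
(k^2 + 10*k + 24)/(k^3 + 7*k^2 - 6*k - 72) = 1/(k - 3)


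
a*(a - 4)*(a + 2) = a^3 - 2*a^2 - 8*a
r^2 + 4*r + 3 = (r + 1)*(r + 3)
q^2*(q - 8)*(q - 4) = q^4 - 12*q^3 + 32*q^2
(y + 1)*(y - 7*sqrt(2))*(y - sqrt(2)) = y^3 - 8*sqrt(2)*y^2 + y^2 - 8*sqrt(2)*y + 14*y + 14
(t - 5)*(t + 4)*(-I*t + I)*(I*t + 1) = t^4 - 2*t^3 - I*t^3 - 19*t^2 + 2*I*t^2 + 20*t + 19*I*t - 20*I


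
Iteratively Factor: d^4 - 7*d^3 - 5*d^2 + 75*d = (d - 5)*(d^3 - 2*d^2 - 15*d) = (d - 5)*(d + 3)*(d^2 - 5*d) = d*(d - 5)*(d + 3)*(d - 5)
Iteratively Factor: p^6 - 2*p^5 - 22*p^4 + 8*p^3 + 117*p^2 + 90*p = (p + 3)*(p^5 - 5*p^4 - 7*p^3 + 29*p^2 + 30*p) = (p + 1)*(p + 3)*(p^4 - 6*p^3 - p^2 + 30*p) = (p - 3)*(p + 1)*(p + 3)*(p^3 - 3*p^2 - 10*p) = (p - 3)*(p + 1)*(p + 2)*(p + 3)*(p^2 - 5*p) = p*(p - 3)*(p + 1)*(p + 2)*(p + 3)*(p - 5)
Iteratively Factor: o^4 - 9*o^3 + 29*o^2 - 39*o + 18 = (o - 2)*(o^3 - 7*o^2 + 15*o - 9) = (o - 2)*(o - 1)*(o^2 - 6*o + 9) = (o - 3)*(o - 2)*(o - 1)*(o - 3)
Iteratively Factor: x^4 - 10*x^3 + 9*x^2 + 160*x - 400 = (x - 5)*(x^3 - 5*x^2 - 16*x + 80) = (x - 5)*(x - 4)*(x^2 - x - 20) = (x - 5)*(x - 4)*(x + 4)*(x - 5)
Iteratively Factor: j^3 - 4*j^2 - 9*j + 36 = (j - 3)*(j^2 - j - 12) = (j - 4)*(j - 3)*(j + 3)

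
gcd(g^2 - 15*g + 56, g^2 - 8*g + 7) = g - 7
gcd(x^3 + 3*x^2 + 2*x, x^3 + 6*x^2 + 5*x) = x^2 + x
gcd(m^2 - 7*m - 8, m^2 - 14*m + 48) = m - 8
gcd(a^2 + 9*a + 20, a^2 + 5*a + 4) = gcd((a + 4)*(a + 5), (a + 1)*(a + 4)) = a + 4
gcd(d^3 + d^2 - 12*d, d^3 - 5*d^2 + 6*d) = d^2 - 3*d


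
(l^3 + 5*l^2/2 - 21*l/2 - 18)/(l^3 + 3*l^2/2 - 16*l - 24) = (l - 3)/(l - 4)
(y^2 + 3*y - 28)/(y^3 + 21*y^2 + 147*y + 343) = (y - 4)/(y^2 + 14*y + 49)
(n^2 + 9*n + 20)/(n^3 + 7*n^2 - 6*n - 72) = (n + 5)/(n^2 + 3*n - 18)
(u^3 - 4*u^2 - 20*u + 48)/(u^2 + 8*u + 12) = (u^3 - 4*u^2 - 20*u + 48)/(u^2 + 8*u + 12)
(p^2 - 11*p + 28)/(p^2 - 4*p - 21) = (p - 4)/(p + 3)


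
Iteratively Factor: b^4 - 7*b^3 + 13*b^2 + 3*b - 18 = (b - 2)*(b^3 - 5*b^2 + 3*b + 9) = (b - 2)*(b + 1)*(b^2 - 6*b + 9) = (b - 3)*(b - 2)*(b + 1)*(b - 3)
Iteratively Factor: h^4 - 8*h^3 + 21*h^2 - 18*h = (h)*(h^3 - 8*h^2 + 21*h - 18) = h*(h - 3)*(h^2 - 5*h + 6) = h*(h - 3)^2*(h - 2)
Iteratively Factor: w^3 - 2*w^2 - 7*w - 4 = (w + 1)*(w^2 - 3*w - 4) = (w - 4)*(w + 1)*(w + 1)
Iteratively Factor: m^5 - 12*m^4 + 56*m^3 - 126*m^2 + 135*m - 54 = (m - 2)*(m^4 - 10*m^3 + 36*m^2 - 54*m + 27) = (m - 3)*(m - 2)*(m^3 - 7*m^2 + 15*m - 9) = (m - 3)^2*(m - 2)*(m^2 - 4*m + 3) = (m - 3)^2*(m - 2)*(m - 1)*(m - 3)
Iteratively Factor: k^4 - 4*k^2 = (k)*(k^3 - 4*k) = k^2*(k^2 - 4) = k^2*(k + 2)*(k - 2)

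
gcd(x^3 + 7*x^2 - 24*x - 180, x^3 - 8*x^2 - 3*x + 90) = x - 5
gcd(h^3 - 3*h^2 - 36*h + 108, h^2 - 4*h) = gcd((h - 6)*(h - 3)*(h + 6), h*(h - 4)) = 1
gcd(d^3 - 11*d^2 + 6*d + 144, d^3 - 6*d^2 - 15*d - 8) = d - 8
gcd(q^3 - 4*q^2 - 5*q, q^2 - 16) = 1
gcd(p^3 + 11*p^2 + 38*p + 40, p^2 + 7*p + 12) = p + 4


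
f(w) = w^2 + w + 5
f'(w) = 2*w + 1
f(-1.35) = 5.47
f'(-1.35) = -1.70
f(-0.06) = 4.94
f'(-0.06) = 0.88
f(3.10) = 17.71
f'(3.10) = 7.20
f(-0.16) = 4.87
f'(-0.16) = 0.68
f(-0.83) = 4.86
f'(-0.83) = -0.66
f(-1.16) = 5.19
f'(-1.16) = -1.32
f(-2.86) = 10.32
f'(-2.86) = -4.72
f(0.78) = 6.39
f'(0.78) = 2.56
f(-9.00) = 77.00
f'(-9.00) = -17.00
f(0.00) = 5.00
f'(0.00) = 1.00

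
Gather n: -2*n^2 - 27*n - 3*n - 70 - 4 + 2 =-2*n^2 - 30*n - 72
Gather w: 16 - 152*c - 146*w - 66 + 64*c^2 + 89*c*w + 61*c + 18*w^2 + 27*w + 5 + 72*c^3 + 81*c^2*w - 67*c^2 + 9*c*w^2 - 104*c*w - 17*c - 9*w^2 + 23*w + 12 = 72*c^3 - 3*c^2 - 108*c + w^2*(9*c + 9) + w*(81*c^2 - 15*c - 96) - 33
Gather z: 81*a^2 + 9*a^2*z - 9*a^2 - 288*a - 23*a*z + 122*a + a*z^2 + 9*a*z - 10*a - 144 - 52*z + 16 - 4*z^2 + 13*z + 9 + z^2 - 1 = 72*a^2 - 176*a + z^2*(a - 3) + z*(9*a^2 - 14*a - 39) - 120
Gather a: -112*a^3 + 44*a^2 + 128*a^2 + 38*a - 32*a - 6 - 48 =-112*a^3 + 172*a^2 + 6*a - 54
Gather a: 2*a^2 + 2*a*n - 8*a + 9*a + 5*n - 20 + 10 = 2*a^2 + a*(2*n + 1) + 5*n - 10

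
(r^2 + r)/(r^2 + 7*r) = (r + 1)/(r + 7)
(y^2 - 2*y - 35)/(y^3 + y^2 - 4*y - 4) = (y^2 - 2*y - 35)/(y^3 + y^2 - 4*y - 4)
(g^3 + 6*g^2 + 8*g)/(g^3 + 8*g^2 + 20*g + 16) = g/(g + 2)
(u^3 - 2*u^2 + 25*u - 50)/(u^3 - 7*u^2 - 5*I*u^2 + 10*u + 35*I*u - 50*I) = (u + 5*I)/(u - 5)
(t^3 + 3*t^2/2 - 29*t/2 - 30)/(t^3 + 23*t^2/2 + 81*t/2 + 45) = (t - 4)/(t + 6)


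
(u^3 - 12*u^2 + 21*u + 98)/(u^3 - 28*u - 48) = (u^2 - 14*u + 49)/(u^2 - 2*u - 24)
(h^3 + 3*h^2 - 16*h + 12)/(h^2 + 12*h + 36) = (h^2 - 3*h + 2)/(h + 6)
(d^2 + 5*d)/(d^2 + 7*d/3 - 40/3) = 3*d/(3*d - 8)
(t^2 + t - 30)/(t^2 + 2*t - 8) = (t^2 + t - 30)/(t^2 + 2*t - 8)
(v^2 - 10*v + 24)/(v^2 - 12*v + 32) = (v - 6)/(v - 8)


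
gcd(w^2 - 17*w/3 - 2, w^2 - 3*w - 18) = w - 6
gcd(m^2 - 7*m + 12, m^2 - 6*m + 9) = m - 3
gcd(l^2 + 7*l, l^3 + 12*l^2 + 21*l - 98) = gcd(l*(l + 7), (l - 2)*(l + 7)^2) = l + 7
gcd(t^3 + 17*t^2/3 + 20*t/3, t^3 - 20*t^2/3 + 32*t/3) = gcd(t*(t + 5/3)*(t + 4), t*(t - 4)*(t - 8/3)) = t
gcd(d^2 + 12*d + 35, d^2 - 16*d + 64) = 1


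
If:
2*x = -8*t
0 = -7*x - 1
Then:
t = 1/28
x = -1/7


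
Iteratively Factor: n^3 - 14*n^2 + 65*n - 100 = (n - 4)*(n^2 - 10*n + 25) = (n - 5)*(n - 4)*(n - 5)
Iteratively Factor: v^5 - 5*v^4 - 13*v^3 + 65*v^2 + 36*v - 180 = (v - 2)*(v^4 - 3*v^3 - 19*v^2 + 27*v + 90) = (v - 2)*(v + 2)*(v^3 - 5*v^2 - 9*v + 45) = (v - 3)*(v - 2)*(v + 2)*(v^2 - 2*v - 15) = (v - 5)*(v - 3)*(v - 2)*(v + 2)*(v + 3)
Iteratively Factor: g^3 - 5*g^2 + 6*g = (g - 3)*(g^2 - 2*g) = g*(g - 3)*(g - 2)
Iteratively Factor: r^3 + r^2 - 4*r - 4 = (r + 1)*(r^2 - 4) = (r - 2)*(r + 1)*(r + 2)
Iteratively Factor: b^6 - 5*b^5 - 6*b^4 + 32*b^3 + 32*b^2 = (b - 4)*(b^5 - b^4 - 10*b^3 - 8*b^2) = b*(b - 4)*(b^4 - b^3 - 10*b^2 - 8*b) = b*(b - 4)^2*(b^3 + 3*b^2 + 2*b) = b*(b - 4)^2*(b + 1)*(b^2 + 2*b) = b*(b - 4)^2*(b + 1)*(b + 2)*(b)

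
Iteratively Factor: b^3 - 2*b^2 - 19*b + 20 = (b + 4)*(b^2 - 6*b + 5) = (b - 1)*(b + 4)*(b - 5)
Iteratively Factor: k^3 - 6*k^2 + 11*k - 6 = (k - 2)*(k^2 - 4*k + 3) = (k - 2)*(k - 1)*(k - 3)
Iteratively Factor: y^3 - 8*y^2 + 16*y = (y)*(y^2 - 8*y + 16) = y*(y - 4)*(y - 4)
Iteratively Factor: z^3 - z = (z)*(z^2 - 1) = z*(z + 1)*(z - 1)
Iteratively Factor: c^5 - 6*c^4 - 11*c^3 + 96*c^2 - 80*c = (c)*(c^4 - 6*c^3 - 11*c^2 + 96*c - 80) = c*(c - 5)*(c^3 - c^2 - 16*c + 16) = c*(c - 5)*(c + 4)*(c^2 - 5*c + 4) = c*(c - 5)*(c - 4)*(c + 4)*(c - 1)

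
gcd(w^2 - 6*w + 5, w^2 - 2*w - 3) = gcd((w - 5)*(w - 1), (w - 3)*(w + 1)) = 1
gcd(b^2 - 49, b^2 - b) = 1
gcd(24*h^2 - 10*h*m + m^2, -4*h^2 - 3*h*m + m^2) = 4*h - m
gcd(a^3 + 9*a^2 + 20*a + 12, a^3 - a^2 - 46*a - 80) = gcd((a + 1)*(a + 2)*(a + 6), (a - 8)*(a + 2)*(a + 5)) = a + 2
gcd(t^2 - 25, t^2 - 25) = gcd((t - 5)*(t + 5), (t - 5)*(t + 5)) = t^2 - 25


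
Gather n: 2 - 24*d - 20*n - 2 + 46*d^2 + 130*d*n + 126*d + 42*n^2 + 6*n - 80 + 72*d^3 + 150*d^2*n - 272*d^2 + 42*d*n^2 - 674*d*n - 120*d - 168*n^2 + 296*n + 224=72*d^3 - 226*d^2 - 18*d + n^2*(42*d - 126) + n*(150*d^2 - 544*d + 282) + 144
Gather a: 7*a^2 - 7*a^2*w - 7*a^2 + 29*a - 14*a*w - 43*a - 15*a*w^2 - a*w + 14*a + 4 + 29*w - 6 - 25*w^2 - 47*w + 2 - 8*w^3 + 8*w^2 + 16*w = -7*a^2*w + a*(-15*w^2 - 15*w) - 8*w^3 - 17*w^2 - 2*w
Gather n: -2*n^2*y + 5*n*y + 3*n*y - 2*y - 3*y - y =-2*n^2*y + 8*n*y - 6*y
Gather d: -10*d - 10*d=-20*d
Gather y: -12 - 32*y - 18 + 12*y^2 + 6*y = 12*y^2 - 26*y - 30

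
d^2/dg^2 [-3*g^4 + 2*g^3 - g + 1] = 12*g*(1 - 3*g)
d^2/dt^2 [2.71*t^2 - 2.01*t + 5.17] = 5.42000000000000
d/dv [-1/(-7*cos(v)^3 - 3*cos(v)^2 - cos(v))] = (21*sin(v) + sin(v)/cos(v)^2 + 6*tan(v))/(-7*sin(v)^2 + 3*cos(v) + 8)^2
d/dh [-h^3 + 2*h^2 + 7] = h*(4 - 3*h)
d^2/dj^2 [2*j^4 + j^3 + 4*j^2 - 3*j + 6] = 24*j^2 + 6*j + 8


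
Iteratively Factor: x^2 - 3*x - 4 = (x + 1)*(x - 4)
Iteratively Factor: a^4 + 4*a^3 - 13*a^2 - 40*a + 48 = (a - 1)*(a^3 + 5*a^2 - 8*a - 48) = (a - 3)*(a - 1)*(a^2 + 8*a + 16) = (a - 3)*(a - 1)*(a + 4)*(a + 4)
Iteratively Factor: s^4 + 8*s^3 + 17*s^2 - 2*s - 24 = (s - 1)*(s^3 + 9*s^2 + 26*s + 24) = (s - 1)*(s + 4)*(s^2 + 5*s + 6) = (s - 1)*(s + 3)*(s + 4)*(s + 2)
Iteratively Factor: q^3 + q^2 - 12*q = (q)*(q^2 + q - 12) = q*(q - 3)*(q + 4)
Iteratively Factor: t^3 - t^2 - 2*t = (t + 1)*(t^2 - 2*t) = (t - 2)*(t + 1)*(t)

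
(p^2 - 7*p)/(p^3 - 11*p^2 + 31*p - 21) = p/(p^2 - 4*p + 3)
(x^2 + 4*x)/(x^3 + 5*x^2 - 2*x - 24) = x/(x^2 + x - 6)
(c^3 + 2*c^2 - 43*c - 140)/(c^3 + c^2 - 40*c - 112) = (c + 5)/(c + 4)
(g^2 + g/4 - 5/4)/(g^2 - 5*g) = (4*g^2 + g - 5)/(4*g*(g - 5))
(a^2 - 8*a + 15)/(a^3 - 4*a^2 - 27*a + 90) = (a - 5)/(a^2 - a - 30)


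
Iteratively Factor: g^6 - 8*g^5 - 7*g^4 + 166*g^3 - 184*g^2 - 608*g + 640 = (g - 4)*(g^5 - 4*g^4 - 23*g^3 + 74*g^2 + 112*g - 160) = (g - 5)*(g - 4)*(g^4 + g^3 - 18*g^2 - 16*g + 32) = (g - 5)*(g - 4)^2*(g^3 + 5*g^2 + 2*g - 8) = (g - 5)*(g - 4)^2*(g - 1)*(g^2 + 6*g + 8) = (g - 5)*(g - 4)^2*(g - 1)*(g + 2)*(g + 4)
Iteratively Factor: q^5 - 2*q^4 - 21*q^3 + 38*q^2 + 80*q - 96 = (q + 2)*(q^4 - 4*q^3 - 13*q^2 + 64*q - 48) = (q + 2)*(q + 4)*(q^3 - 8*q^2 + 19*q - 12) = (q - 4)*(q + 2)*(q + 4)*(q^2 - 4*q + 3) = (q - 4)*(q - 1)*(q + 2)*(q + 4)*(q - 3)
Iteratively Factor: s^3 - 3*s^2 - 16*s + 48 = (s + 4)*(s^2 - 7*s + 12) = (s - 3)*(s + 4)*(s - 4)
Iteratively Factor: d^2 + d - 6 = (d + 3)*(d - 2)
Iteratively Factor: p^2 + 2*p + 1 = (p + 1)*(p + 1)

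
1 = 1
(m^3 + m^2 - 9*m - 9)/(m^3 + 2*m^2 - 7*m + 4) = (m^3 + m^2 - 9*m - 9)/(m^3 + 2*m^2 - 7*m + 4)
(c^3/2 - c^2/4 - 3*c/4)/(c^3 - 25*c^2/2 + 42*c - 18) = c*(2*c^2 - c - 3)/(2*(2*c^3 - 25*c^2 + 84*c - 36))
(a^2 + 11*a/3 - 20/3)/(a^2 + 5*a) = (a - 4/3)/a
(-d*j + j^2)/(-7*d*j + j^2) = (d - j)/(7*d - j)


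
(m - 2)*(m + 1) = m^2 - m - 2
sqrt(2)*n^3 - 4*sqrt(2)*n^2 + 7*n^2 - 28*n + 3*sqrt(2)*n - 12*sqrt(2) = (n - 4)*(n + 3*sqrt(2))*(sqrt(2)*n + 1)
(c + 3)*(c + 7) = c^2 + 10*c + 21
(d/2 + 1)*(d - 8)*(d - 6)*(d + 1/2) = d^4/2 - 23*d^3/4 + 7*d^2 + 53*d + 24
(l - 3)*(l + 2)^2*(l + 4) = l^4 + 5*l^3 - 4*l^2 - 44*l - 48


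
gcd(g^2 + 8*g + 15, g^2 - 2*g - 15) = g + 3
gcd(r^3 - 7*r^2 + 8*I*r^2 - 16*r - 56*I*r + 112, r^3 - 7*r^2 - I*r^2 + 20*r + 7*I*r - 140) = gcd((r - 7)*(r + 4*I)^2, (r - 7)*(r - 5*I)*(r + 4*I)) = r^2 + r*(-7 + 4*I) - 28*I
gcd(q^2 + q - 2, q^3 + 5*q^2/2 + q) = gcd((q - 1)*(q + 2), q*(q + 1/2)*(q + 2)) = q + 2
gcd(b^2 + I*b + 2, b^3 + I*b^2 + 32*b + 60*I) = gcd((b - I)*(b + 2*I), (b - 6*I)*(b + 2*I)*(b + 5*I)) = b + 2*I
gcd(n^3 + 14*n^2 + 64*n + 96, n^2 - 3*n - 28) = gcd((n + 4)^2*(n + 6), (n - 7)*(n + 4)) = n + 4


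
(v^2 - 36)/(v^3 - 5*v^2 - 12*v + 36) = (v + 6)/(v^2 + v - 6)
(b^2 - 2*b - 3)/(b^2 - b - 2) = (b - 3)/(b - 2)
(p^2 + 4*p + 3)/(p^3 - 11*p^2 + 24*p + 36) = (p + 3)/(p^2 - 12*p + 36)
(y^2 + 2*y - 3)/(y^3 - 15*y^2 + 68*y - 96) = (y^2 + 2*y - 3)/(y^3 - 15*y^2 + 68*y - 96)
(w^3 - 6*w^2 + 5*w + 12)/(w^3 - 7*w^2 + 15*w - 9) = (w^2 - 3*w - 4)/(w^2 - 4*w + 3)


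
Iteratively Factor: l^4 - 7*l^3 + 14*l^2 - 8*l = (l)*(l^3 - 7*l^2 + 14*l - 8) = l*(l - 1)*(l^2 - 6*l + 8) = l*(l - 4)*(l - 1)*(l - 2)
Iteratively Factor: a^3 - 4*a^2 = (a - 4)*(a^2) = a*(a - 4)*(a)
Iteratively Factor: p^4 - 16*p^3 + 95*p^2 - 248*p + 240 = (p - 4)*(p^3 - 12*p^2 + 47*p - 60) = (p - 4)^2*(p^2 - 8*p + 15) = (p - 5)*(p - 4)^2*(p - 3)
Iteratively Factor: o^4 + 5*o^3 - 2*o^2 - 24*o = (o - 2)*(o^3 + 7*o^2 + 12*o) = (o - 2)*(o + 4)*(o^2 + 3*o) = o*(o - 2)*(o + 4)*(o + 3)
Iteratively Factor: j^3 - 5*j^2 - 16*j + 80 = (j + 4)*(j^2 - 9*j + 20) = (j - 5)*(j + 4)*(j - 4)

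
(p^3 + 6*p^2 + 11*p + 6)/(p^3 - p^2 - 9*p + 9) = (p^2 + 3*p + 2)/(p^2 - 4*p + 3)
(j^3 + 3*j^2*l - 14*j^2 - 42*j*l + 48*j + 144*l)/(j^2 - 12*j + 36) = (j^2 + 3*j*l - 8*j - 24*l)/(j - 6)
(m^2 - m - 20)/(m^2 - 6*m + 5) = (m + 4)/(m - 1)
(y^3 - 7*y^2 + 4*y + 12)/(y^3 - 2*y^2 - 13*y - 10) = (y^2 - 8*y + 12)/(y^2 - 3*y - 10)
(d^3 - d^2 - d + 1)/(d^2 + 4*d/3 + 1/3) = 3*(d^2 - 2*d + 1)/(3*d + 1)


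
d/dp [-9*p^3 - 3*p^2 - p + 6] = -27*p^2 - 6*p - 1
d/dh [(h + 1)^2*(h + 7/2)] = (h + 1)*(3*h + 8)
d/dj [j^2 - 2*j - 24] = 2*j - 2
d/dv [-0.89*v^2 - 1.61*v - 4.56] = -1.78*v - 1.61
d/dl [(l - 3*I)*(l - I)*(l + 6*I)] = 3*l^2 + 4*I*l + 21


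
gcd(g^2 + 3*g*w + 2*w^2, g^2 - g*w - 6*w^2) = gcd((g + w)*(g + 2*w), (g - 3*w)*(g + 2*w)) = g + 2*w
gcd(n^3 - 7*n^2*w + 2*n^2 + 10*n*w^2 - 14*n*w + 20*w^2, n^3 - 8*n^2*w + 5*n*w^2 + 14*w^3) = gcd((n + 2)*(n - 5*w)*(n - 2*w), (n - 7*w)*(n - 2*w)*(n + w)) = -n + 2*w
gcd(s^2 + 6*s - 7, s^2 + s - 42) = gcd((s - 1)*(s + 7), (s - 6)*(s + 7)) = s + 7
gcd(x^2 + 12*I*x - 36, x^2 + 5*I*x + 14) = 1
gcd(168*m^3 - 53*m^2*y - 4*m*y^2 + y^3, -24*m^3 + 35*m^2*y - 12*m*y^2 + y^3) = 24*m^2 - 11*m*y + y^2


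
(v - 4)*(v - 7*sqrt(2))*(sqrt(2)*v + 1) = sqrt(2)*v^3 - 13*v^2 - 4*sqrt(2)*v^2 - 7*sqrt(2)*v + 52*v + 28*sqrt(2)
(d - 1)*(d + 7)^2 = d^3 + 13*d^2 + 35*d - 49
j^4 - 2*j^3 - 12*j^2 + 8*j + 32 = (j - 4)*(j - 2)*(j + 2)^2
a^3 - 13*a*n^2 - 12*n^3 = (a - 4*n)*(a + n)*(a + 3*n)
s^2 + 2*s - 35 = (s - 5)*(s + 7)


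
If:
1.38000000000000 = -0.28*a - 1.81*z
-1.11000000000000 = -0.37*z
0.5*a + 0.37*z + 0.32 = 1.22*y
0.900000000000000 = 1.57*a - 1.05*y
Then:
No Solution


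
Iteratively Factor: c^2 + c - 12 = (c + 4)*(c - 3)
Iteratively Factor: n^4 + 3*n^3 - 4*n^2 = (n - 1)*(n^3 + 4*n^2) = n*(n - 1)*(n^2 + 4*n) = n*(n - 1)*(n + 4)*(n)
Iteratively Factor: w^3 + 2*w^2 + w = (w + 1)*(w^2 + w) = w*(w + 1)*(w + 1)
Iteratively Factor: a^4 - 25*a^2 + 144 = (a - 4)*(a^3 + 4*a^2 - 9*a - 36) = (a - 4)*(a + 4)*(a^2 - 9) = (a - 4)*(a - 3)*(a + 4)*(a + 3)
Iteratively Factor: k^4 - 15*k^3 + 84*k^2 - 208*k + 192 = (k - 4)*(k^3 - 11*k^2 + 40*k - 48) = (k - 4)*(k - 3)*(k^2 - 8*k + 16) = (k - 4)^2*(k - 3)*(k - 4)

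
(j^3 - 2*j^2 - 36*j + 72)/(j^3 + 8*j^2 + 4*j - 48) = (j - 6)/(j + 4)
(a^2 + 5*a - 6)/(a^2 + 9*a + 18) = (a - 1)/(a + 3)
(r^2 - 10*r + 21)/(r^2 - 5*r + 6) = (r - 7)/(r - 2)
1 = 1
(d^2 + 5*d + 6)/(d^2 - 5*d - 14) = (d + 3)/(d - 7)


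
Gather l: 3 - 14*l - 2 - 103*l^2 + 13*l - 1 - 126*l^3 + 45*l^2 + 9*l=-126*l^3 - 58*l^2 + 8*l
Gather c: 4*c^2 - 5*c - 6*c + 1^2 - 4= 4*c^2 - 11*c - 3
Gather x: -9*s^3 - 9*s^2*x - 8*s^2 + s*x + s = -9*s^3 - 8*s^2 + s + x*(-9*s^2 + s)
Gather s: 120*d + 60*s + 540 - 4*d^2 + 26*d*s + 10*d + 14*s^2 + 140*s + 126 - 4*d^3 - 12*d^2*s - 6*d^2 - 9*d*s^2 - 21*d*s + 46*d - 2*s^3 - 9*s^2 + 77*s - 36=-4*d^3 - 10*d^2 + 176*d - 2*s^3 + s^2*(5 - 9*d) + s*(-12*d^2 + 5*d + 277) + 630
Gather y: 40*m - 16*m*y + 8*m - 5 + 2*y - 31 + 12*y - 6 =48*m + y*(14 - 16*m) - 42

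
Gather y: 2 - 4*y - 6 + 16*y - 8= 12*y - 12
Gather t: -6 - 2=-8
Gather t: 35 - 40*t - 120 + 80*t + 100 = 40*t + 15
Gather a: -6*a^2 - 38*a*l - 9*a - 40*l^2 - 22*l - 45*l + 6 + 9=-6*a^2 + a*(-38*l - 9) - 40*l^2 - 67*l + 15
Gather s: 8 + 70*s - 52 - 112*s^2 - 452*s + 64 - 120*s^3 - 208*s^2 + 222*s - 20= -120*s^3 - 320*s^2 - 160*s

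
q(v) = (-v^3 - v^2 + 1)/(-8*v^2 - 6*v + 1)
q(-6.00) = -0.72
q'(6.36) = 0.13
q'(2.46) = 0.14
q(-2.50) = -0.31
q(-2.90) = -0.35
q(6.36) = 0.82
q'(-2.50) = 0.10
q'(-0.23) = 0.74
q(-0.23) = 0.49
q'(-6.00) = 0.12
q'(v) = (16*v + 6)*(-v^3 - v^2 + 1)/(-8*v^2 - 6*v + 1)^2 + (-3*v^2 - 2*v)/(-8*v^2 - 6*v + 1)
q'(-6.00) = 0.12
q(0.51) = -0.15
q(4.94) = 0.64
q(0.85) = 0.03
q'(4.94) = 0.13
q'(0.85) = 0.32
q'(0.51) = 0.94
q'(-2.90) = 0.11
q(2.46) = 0.32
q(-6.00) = -0.72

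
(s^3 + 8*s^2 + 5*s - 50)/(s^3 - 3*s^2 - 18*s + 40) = (s^2 + 10*s + 25)/(s^2 - s - 20)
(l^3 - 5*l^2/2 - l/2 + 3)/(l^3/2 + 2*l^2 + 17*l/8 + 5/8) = 4*(2*l^2 - 7*l + 6)/(4*l^2 + 12*l + 5)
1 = 1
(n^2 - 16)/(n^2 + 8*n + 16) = (n - 4)/(n + 4)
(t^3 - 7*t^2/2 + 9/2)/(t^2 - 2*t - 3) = t - 3/2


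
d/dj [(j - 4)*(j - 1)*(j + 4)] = 3*j^2 - 2*j - 16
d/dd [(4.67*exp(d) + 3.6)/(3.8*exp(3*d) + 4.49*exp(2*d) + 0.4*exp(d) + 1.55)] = (-35.492*exp(3*d) - 62.0083*exp(2*d) - 32.328*exp(d) + 5.7985)*exp(d)/(14.44*exp(6*d) + 34.124*exp(5*d) + 23.2001*exp(4*d) + 15.372*exp(3*d) + 14.079*exp(2*d) + 1.24*exp(d) + 2.4025)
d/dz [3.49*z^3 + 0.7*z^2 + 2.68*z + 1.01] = 10.47*z^2 + 1.4*z + 2.68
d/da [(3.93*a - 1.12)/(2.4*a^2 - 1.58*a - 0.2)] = (-9.432*a^2 + 5.376*a - 2.5556)/(5.76*a^4 - 7.584*a^3 + 1.5364*a^2 + 0.632*a + 0.04)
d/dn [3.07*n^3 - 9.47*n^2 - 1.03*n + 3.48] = 9.21*n^2 - 18.94*n - 1.03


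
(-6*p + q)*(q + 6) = -6*p*q - 36*p + q^2 + 6*q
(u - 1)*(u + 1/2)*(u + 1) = u^3 + u^2/2 - u - 1/2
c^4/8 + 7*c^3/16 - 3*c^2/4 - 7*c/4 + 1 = (c/4 + 1)*(c/2 + 1)*(c - 2)*(c - 1/2)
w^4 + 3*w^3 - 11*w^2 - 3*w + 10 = (w - 2)*(w - 1)*(w + 1)*(w + 5)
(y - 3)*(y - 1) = y^2 - 4*y + 3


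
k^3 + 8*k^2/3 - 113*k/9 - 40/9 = (k - 8/3)*(k + 1/3)*(k + 5)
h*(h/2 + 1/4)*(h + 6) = h^3/2 + 13*h^2/4 + 3*h/2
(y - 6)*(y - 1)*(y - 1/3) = y^3 - 22*y^2/3 + 25*y/3 - 2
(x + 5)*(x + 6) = x^2 + 11*x + 30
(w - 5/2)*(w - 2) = w^2 - 9*w/2 + 5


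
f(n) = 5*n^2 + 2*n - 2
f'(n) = 10*n + 2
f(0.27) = -1.10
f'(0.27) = 4.70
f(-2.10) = 15.85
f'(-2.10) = -19.00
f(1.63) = 14.54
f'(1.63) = 18.30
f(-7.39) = 256.28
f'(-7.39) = -71.90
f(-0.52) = -1.69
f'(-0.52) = -3.20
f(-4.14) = 75.42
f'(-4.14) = -39.40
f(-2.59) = 26.36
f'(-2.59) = -23.90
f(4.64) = 114.93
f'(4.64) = 48.40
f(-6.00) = 166.00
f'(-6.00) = -58.00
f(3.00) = 49.00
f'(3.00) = 32.00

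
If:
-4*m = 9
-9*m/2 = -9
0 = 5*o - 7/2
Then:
No Solution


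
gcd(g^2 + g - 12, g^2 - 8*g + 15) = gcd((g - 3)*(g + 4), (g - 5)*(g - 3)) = g - 3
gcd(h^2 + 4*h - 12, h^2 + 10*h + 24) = h + 6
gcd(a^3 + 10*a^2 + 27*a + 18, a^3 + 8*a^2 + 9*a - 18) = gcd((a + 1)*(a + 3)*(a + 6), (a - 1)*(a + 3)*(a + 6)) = a^2 + 9*a + 18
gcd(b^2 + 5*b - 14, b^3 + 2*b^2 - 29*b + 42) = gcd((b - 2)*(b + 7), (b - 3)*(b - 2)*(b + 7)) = b^2 + 5*b - 14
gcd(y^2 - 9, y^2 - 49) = 1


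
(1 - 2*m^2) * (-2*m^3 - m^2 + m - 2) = 4*m^5 + 2*m^4 - 4*m^3 + 3*m^2 + m - 2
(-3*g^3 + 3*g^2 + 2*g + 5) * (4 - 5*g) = 15*g^4 - 27*g^3 + 2*g^2 - 17*g + 20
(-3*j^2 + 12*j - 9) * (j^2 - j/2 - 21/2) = -3*j^4 + 27*j^3/2 + 33*j^2/2 - 243*j/2 + 189/2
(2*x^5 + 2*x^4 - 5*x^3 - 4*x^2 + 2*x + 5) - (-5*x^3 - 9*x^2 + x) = 2*x^5 + 2*x^4 + 5*x^2 + x + 5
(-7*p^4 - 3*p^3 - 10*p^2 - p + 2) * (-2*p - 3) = 14*p^5 + 27*p^4 + 29*p^3 + 32*p^2 - p - 6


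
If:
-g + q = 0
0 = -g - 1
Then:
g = -1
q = -1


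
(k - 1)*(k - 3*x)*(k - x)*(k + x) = k^4 - 3*k^3*x - k^3 - k^2*x^2 + 3*k^2*x + 3*k*x^3 + k*x^2 - 3*x^3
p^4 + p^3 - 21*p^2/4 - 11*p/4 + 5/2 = (p - 2)*(p - 1/2)*(p + 1)*(p + 5/2)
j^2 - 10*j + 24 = (j - 6)*(j - 4)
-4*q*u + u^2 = u*(-4*q + u)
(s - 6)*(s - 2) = s^2 - 8*s + 12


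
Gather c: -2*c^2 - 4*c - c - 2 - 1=-2*c^2 - 5*c - 3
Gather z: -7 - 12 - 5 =-24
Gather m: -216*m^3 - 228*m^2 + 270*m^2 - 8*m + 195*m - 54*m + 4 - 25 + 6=-216*m^3 + 42*m^2 + 133*m - 15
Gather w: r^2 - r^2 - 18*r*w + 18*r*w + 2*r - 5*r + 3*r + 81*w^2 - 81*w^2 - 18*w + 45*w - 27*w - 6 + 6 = 0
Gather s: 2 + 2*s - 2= 2*s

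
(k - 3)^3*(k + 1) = k^4 - 8*k^3 + 18*k^2 - 27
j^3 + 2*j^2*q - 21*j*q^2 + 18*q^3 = (j - 3*q)*(j - q)*(j + 6*q)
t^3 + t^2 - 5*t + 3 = (t - 1)^2*(t + 3)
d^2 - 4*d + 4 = (d - 2)^2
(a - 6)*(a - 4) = a^2 - 10*a + 24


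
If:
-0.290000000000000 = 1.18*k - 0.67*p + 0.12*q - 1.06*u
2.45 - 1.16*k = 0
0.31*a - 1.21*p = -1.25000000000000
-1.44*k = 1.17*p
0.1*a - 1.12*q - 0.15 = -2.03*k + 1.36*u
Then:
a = -14.18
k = 2.11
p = -2.60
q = -2.42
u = 3.99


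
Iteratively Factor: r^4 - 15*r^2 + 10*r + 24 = (r + 1)*(r^3 - r^2 - 14*r + 24) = (r - 3)*(r + 1)*(r^2 + 2*r - 8) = (r - 3)*(r + 1)*(r + 4)*(r - 2)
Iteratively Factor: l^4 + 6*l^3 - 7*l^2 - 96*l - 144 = (l + 3)*(l^3 + 3*l^2 - 16*l - 48) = (l - 4)*(l + 3)*(l^2 + 7*l + 12) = (l - 4)*(l + 3)*(l + 4)*(l + 3)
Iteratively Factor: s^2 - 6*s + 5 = (s - 5)*(s - 1)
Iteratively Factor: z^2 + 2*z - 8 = (z + 4)*(z - 2)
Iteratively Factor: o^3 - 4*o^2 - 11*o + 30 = (o + 3)*(o^2 - 7*o + 10) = (o - 5)*(o + 3)*(o - 2)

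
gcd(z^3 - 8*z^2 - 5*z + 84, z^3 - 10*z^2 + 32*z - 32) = z - 4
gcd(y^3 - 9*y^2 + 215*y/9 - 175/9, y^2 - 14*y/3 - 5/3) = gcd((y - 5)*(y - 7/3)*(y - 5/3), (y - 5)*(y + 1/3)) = y - 5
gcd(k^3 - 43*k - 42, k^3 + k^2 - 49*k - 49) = k^2 - 6*k - 7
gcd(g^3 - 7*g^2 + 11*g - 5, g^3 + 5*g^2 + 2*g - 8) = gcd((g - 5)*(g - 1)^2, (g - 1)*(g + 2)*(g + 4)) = g - 1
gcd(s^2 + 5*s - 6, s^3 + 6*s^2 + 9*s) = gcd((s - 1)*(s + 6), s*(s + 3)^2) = 1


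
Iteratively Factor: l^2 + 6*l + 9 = (l + 3)*(l + 3)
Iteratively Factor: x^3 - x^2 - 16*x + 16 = (x + 4)*(x^2 - 5*x + 4) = (x - 1)*(x + 4)*(x - 4)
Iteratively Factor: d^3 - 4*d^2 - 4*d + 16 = (d - 2)*(d^2 - 2*d - 8) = (d - 2)*(d + 2)*(d - 4)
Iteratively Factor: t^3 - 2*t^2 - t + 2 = (t + 1)*(t^2 - 3*t + 2) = (t - 2)*(t + 1)*(t - 1)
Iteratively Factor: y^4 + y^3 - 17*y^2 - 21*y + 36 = (y + 3)*(y^3 - 2*y^2 - 11*y + 12) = (y - 4)*(y + 3)*(y^2 + 2*y - 3) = (y - 4)*(y - 1)*(y + 3)*(y + 3)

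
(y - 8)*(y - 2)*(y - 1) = y^3 - 11*y^2 + 26*y - 16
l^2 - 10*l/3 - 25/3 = (l - 5)*(l + 5/3)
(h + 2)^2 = h^2 + 4*h + 4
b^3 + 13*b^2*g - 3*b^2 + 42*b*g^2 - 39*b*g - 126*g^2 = (b - 3)*(b + 6*g)*(b + 7*g)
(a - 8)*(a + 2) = a^2 - 6*a - 16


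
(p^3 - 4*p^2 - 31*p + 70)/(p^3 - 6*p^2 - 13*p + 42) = (p + 5)/(p + 3)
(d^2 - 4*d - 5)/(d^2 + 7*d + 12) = (d^2 - 4*d - 5)/(d^2 + 7*d + 12)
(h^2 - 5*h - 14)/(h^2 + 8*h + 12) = (h - 7)/(h + 6)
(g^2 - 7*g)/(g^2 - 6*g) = (g - 7)/(g - 6)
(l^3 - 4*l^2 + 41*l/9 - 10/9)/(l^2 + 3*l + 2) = (9*l^3 - 36*l^2 + 41*l - 10)/(9*(l^2 + 3*l + 2))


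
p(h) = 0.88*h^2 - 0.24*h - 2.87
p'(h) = 1.76*h - 0.24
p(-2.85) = 4.96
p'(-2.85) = -5.26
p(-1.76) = 0.28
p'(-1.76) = -3.34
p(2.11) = 0.54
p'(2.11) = 3.47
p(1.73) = -0.65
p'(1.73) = 2.80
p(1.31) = -1.67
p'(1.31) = 2.07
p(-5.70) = 27.09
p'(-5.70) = -10.27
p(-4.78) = 18.38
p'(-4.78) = -8.65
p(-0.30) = -2.72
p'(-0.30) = -0.77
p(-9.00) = 70.57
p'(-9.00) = -16.08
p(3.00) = 4.33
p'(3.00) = 5.04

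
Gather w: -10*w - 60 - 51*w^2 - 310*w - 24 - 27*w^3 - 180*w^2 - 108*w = -27*w^3 - 231*w^2 - 428*w - 84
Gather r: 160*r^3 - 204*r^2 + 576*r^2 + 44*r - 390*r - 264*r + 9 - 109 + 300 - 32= 160*r^3 + 372*r^2 - 610*r + 168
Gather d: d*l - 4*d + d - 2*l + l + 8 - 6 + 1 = d*(l - 3) - l + 3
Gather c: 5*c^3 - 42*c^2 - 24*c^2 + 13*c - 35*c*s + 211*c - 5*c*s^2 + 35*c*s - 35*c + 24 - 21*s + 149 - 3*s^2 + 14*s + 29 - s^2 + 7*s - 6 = 5*c^3 - 66*c^2 + c*(189 - 5*s^2) - 4*s^2 + 196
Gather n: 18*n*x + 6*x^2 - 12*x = 18*n*x + 6*x^2 - 12*x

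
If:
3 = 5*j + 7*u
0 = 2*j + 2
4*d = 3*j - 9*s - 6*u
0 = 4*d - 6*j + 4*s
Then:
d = -51/70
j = -1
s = -27/35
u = 8/7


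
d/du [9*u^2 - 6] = 18*u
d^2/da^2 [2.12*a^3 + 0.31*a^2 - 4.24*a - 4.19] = 12.72*a + 0.62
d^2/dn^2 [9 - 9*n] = 0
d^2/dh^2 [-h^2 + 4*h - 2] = -2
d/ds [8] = 0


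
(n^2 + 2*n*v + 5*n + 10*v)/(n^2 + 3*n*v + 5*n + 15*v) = (n + 2*v)/(n + 3*v)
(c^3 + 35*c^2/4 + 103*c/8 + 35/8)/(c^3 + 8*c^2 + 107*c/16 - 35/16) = 2*(2*c + 1)/(4*c - 1)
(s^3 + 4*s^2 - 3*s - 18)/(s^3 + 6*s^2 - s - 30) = (s + 3)/(s + 5)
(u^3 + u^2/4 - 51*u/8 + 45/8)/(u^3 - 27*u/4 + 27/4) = (4*u - 5)/(2*(2*u - 3))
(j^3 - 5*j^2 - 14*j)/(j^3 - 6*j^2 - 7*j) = (j + 2)/(j + 1)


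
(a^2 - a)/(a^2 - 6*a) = (a - 1)/(a - 6)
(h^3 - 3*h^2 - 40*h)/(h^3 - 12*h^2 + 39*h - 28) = h*(h^2 - 3*h - 40)/(h^3 - 12*h^2 + 39*h - 28)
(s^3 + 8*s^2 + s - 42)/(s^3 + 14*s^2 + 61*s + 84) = (s - 2)/(s + 4)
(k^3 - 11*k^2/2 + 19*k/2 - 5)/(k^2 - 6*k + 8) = (2*k^2 - 7*k + 5)/(2*(k - 4))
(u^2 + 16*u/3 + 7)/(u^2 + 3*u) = (u + 7/3)/u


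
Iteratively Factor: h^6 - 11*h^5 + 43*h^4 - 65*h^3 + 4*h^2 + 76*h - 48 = (h - 3)*(h^5 - 8*h^4 + 19*h^3 - 8*h^2 - 20*h + 16) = (h - 4)*(h - 3)*(h^4 - 4*h^3 + 3*h^2 + 4*h - 4) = (h - 4)*(h - 3)*(h - 1)*(h^3 - 3*h^2 + 4) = (h - 4)*(h - 3)*(h - 1)*(h + 1)*(h^2 - 4*h + 4) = (h - 4)*(h - 3)*(h - 2)*(h - 1)*(h + 1)*(h - 2)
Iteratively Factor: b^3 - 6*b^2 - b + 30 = (b - 5)*(b^2 - b - 6) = (b - 5)*(b - 3)*(b + 2)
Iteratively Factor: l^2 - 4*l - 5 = (l + 1)*(l - 5)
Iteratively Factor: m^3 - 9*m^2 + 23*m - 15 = (m - 3)*(m^2 - 6*m + 5) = (m - 5)*(m - 3)*(m - 1)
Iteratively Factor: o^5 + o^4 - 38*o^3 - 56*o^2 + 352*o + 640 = (o - 5)*(o^4 + 6*o^3 - 8*o^2 - 96*o - 128) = (o - 5)*(o + 4)*(o^3 + 2*o^2 - 16*o - 32) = (o - 5)*(o - 4)*(o + 4)*(o^2 + 6*o + 8) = (o - 5)*(o - 4)*(o + 2)*(o + 4)*(o + 4)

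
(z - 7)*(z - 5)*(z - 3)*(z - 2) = z^4 - 17*z^3 + 101*z^2 - 247*z + 210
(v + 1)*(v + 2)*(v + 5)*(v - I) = v^4 + 8*v^3 - I*v^3 + 17*v^2 - 8*I*v^2 + 10*v - 17*I*v - 10*I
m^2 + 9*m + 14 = (m + 2)*(m + 7)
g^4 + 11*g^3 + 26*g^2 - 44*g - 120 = (g - 2)*(g + 2)*(g + 5)*(g + 6)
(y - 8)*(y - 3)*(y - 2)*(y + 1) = y^4 - 12*y^3 + 33*y^2 - 2*y - 48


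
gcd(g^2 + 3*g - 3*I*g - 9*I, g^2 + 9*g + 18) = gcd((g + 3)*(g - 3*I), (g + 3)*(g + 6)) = g + 3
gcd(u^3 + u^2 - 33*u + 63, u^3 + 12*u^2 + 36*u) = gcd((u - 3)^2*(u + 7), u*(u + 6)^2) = 1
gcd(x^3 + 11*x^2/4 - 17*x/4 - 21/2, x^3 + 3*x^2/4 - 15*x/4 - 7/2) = x^2 - x/4 - 7/2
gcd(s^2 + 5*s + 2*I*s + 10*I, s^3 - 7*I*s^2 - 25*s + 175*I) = s + 5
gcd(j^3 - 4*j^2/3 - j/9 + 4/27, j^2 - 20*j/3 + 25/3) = 1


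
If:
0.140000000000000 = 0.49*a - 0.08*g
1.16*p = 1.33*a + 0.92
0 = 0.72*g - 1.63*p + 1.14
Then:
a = 0.56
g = 1.66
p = 1.43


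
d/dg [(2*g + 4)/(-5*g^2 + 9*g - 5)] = 2*(5*g^2 + 20*g - 23)/(25*g^4 - 90*g^3 + 131*g^2 - 90*g + 25)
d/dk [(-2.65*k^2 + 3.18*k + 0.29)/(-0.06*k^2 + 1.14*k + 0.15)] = (-2.8302*k^2 - 0.7602*k + 0.1464)/(0.0036*k^4 - 0.1368*k^3 + 1.2816*k^2 + 0.342*k + 0.0225)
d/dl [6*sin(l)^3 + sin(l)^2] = 2*(9*sin(l) + 1)*sin(l)*cos(l)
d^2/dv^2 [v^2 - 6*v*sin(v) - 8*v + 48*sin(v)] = 6*v*sin(v) - 48*sin(v) - 12*cos(v) + 2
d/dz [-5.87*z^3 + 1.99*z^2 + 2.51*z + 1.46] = -17.61*z^2 + 3.98*z + 2.51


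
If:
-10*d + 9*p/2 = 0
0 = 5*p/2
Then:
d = 0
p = 0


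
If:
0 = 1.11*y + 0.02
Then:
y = -0.02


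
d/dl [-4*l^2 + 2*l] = 2 - 8*l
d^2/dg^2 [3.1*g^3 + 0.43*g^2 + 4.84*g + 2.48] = 18.6*g + 0.86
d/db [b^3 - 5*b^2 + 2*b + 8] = 3*b^2 - 10*b + 2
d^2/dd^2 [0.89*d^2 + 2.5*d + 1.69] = 1.78000000000000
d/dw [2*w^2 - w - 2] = 4*w - 1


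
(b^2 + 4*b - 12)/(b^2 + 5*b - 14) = (b + 6)/(b + 7)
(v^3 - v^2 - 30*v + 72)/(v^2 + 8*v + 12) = (v^2 - 7*v + 12)/(v + 2)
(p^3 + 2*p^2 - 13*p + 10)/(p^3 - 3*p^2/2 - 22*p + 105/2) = 2*(p^2 - 3*p + 2)/(2*p^2 - 13*p + 21)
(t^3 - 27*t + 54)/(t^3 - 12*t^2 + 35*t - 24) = (t^2 + 3*t - 18)/(t^2 - 9*t + 8)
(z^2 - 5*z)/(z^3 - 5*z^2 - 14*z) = (5 - z)/(-z^2 + 5*z + 14)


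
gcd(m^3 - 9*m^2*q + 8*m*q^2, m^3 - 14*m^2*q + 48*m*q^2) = -m^2 + 8*m*q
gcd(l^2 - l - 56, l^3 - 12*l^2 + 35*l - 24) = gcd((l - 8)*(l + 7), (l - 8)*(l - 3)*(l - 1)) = l - 8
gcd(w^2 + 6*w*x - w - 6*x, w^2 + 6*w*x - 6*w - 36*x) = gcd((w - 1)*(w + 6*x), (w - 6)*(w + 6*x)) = w + 6*x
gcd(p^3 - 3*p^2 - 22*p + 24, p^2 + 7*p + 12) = p + 4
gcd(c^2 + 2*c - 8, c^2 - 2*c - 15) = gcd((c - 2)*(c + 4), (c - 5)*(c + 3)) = 1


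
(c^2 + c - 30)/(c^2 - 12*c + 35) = (c + 6)/(c - 7)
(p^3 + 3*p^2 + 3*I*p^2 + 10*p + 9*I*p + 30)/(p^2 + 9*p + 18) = (p^2 + 3*I*p + 10)/(p + 6)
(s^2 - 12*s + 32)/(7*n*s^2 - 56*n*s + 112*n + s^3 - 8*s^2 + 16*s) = (s - 8)/(7*n*s - 28*n + s^2 - 4*s)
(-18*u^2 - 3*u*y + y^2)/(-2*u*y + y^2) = (18*u^2 + 3*u*y - y^2)/(y*(2*u - y))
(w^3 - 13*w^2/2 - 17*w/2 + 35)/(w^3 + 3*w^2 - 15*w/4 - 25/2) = 2*(w - 7)/(2*w + 5)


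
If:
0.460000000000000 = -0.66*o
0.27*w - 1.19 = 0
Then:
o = -0.70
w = 4.41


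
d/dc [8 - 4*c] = -4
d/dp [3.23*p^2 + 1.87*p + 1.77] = 6.46*p + 1.87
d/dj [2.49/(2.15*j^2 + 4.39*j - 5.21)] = (-10.707*j - 10.9311)/(2.15*j^2 + 4.39*j - 5.21)^2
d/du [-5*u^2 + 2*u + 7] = 2 - 10*u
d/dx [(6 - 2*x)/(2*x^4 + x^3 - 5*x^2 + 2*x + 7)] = 2*(-2*x^4 - x^3 + 5*x^2 - 2*x + (x - 3)*(8*x^3 + 3*x^2 - 10*x + 2) - 7)/(2*x^4 + x^3 - 5*x^2 + 2*x + 7)^2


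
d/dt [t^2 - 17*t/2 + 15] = 2*t - 17/2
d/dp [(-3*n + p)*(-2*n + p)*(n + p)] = n^2 - 8*n*p + 3*p^2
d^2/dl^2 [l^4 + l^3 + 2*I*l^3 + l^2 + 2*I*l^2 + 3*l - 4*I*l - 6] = 12*l^2 + l*(6 + 12*I) + 2 + 4*I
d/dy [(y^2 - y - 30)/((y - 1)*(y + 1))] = (y^2 + 58*y + 1)/(y^4 - 2*y^2 + 1)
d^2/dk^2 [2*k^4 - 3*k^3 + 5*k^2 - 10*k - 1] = 24*k^2 - 18*k + 10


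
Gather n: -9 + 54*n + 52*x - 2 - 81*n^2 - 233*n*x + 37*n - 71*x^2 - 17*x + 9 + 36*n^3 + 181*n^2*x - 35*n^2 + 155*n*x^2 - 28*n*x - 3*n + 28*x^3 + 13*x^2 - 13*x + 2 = 36*n^3 + n^2*(181*x - 116) + n*(155*x^2 - 261*x + 88) + 28*x^3 - 58*x^2 + 22*x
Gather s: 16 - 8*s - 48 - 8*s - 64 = -16*s - 96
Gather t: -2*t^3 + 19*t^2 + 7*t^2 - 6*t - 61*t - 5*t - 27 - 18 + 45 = -2*t^3 + 26*t^2 - 72*t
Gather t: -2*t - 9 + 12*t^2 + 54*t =12*t^2 + 52*t - 9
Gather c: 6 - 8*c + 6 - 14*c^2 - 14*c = -14*c^2 - 22*c + 12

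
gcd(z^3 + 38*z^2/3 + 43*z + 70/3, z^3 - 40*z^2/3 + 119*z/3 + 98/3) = z + 2/3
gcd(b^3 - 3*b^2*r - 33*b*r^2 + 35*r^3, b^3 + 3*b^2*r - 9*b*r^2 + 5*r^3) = -b^2 - 4*b*r + 5*r^2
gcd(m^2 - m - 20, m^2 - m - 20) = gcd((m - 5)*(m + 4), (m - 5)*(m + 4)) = m^2 - m - 20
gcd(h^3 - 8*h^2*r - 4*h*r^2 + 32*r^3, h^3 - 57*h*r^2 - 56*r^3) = -h + 8*r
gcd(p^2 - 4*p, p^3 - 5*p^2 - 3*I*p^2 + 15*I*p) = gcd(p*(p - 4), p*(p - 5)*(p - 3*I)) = p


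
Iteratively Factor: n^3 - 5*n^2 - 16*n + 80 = (n + 4)*(n^2 - 9*n + 20) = (n - 5)*(n + 4)*(n - 4)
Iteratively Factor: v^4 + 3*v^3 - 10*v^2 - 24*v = (v)*(v^3 + 3*v^2 - 10*v - 24) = v*(v + 4)*(v^2 - v - 6) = v*(v + 2)*(v + 4)*(v - 3)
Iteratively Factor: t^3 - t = (t + 1)*(t^2 - t) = (t - 1)*(t + 1)*(t)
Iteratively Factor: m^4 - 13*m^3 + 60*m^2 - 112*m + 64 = (m - 4)*(m^3 - 9*m^2 + 24*m - 16) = (m - 4)*(m - 1)*(m^2 - 8*m + 16) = (m - 4)^2*(m - 1)*(m - 4)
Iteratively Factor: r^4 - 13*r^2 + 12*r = (r - 3)*(r^3 + 3*r^2 - 4*r) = r*(r - 3)*(r^2 + 3*r - 4) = r*(r - 3)*(r + 4)*(r - 1)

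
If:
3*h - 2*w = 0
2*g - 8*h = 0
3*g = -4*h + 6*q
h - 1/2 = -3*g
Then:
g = 2/13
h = 1/26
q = 4/39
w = 3/52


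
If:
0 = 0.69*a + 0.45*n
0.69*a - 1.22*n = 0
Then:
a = 0.00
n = 0.00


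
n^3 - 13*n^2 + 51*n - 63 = (n - 7)*(n - 3)^2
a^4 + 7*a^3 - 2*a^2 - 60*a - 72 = (a - 3)*(a + 2)^2*(a + 6)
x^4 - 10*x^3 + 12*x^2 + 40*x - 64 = (x - 8)*(x - 2)^2*(x + 2)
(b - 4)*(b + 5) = b^2 + b - 20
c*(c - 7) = c^2 - 7*c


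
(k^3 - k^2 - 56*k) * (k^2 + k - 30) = k^5 - 87*k^3 - 26*k^2 + 1680*k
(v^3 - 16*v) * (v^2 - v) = v^5 - v^4 - 16*v^3 + 16*v^2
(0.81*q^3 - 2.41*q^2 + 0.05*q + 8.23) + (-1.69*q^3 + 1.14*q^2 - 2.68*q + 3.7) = -0.88*q^3 - 1.27*q^2 - 2.63*q + 11.93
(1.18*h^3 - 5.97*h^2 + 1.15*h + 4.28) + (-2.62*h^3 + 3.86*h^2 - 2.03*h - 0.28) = -1.44*h^3 - 2.11*h^2 - 0.88*h + 4.0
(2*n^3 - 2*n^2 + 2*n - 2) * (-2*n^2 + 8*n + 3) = -4*n^5 + 20*n^4 - 14*n^3 + 14*n^2 - 10*n - 6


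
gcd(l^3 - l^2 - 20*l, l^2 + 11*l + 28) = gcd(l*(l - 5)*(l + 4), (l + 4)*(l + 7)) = l + 4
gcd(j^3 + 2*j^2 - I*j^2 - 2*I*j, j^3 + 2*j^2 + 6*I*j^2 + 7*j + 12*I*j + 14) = j^2 + j*(2 - I) - 2*I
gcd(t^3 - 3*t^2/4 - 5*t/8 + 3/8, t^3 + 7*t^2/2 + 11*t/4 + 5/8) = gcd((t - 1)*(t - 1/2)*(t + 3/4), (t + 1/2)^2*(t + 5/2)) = 1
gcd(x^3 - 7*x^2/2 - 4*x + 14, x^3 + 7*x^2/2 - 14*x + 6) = x - 2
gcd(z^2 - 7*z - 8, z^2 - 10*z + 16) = z - 8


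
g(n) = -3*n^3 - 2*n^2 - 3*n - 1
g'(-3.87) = -122.31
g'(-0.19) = -2.56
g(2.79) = -90.09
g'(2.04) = -48.61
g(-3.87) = 154.54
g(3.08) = -116.87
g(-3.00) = 71.00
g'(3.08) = -100.70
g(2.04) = -40.91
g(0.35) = -2.42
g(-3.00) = 71.00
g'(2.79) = -84.22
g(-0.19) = -0.48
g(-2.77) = 55.73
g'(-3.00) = -72.00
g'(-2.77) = -60.98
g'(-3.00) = -72.00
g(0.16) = -1.54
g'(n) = -9*n^2 - 4*n - 3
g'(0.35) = -5.50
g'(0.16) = -3.87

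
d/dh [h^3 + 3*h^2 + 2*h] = 3*h^2 + 6*h + 2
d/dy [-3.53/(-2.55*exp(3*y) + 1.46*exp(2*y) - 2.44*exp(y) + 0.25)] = (-27.0045*exp(2*y) + 10.3076*exp(y) - 8.6132)*exp(y)/(2.55*exp(3*y) - 1.46*exp(2*y) + 2.44*exp(y) - 0.25)^2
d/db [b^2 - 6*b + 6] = 2*b - 6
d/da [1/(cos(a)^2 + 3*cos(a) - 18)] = (2*cos(a) + 3)*sin(a)/(cos(a)^2 + 3*cos(a) - 18)^2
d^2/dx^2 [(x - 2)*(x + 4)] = 2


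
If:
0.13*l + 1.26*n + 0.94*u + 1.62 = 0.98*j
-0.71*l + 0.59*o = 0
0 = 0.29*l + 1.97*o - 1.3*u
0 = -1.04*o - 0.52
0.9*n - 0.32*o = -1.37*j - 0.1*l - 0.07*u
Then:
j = 0.24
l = -0.42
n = -0.42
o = -0.50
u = -0.85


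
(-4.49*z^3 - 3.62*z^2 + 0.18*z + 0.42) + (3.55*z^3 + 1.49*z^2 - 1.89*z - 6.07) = -0.94*z^3 - 2.13*z^2 - 1.71*z - 5.65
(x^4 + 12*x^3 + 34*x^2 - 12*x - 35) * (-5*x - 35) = -5*x^5 - 95*x^4 - 590*x^3 - 1130*x^2 + 595*x + 1225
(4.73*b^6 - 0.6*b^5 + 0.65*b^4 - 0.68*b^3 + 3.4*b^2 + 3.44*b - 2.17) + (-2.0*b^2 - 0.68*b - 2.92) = 4.73*b^6 - 0.6*b^5 + 0.65*b^4 - 0.68*b^3 + 1.4*b^2 + 2.76*b - 5.09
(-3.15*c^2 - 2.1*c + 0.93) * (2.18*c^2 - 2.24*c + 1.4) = -6.867*c^4 + 2.478*c^3 + 2.3214*c^2 - 5.0232*c + 1.302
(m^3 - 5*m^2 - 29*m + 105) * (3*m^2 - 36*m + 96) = 3*m^5 - 51*m^4 + 189*m^3 + 879*m^2 - 6564*m + 10080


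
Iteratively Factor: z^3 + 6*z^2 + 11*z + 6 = (z + 3)*(z^2 + 3*z + 2) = (z + 2)*(z + 3)*(z + 1)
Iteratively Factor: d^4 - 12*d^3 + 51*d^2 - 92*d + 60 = (d - 3)*(d^3 - 9*d^2 + 24*d - 20) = (d - 3)*(d - 2)*(d^2 - 7*d + 10) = (d - 3)*(d - 2)^2*(d - 5)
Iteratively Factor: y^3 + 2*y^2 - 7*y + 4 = (y - 1)*(y^2 + 3*y - 4) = (y - 1)^2*(y + 4)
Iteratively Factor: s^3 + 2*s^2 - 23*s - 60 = (s - 5)*(s^2 + 7*s + 12) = (s - 5)*(s + 3)*(s + 4)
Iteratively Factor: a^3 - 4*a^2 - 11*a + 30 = (a + 3)*(a^2 - 7*a + 10) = (a - 5)*(a + 3)*(a - 2)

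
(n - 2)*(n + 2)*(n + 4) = n^3 + 4*n^2 - 4*n - 16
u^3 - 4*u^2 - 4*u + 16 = (u - 4)*(u - 2)*(u + 2)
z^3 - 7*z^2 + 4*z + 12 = (z - 6)*(z - 2)*(z + 1)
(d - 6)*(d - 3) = d^2 - 9*d + 18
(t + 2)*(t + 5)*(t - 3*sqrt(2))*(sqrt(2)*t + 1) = sqrt(2)*t^4 - 5*t^3 + 7*sqrt(2)*t^3 - 35*t^2 + 7*sqrt(2)*t^2 - 50*t - 21*sqrt(2)*t - 30*sqrt(2)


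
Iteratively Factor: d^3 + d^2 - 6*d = (d + 3)*(d^2 - 2*d) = (d - 2)*(d + 3)*(d)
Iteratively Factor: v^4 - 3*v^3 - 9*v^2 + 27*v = (v)*(v^3 - 3*v^2 - 9*v + 27) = v*(v - 3)*(v^2 - 9) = v*(v - 3)*(v + 3)*(v - 3)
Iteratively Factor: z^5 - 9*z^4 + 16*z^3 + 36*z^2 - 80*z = (z - 2)*(z^4 - 7*z^3 + 2*z^2 + 40*z) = (z - 5)*(z - 2)*(z^3 - 2*z^2 - 8*z) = z*(z - 5)*(z - 2)*(z^2 - 2*z - 8) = z*(z - 5)*(z - 4)*(z - 2)*(z + 2)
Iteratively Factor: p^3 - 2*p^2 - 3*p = (p + 1)*(p^2 - 3*p) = p*(p + 1)*(p - 3)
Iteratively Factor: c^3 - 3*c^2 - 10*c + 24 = (c - 4)*(c^2 + c - 6) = (c - 4)*(c + 3)*(c - 2)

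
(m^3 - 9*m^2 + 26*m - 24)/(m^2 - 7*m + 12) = m - 2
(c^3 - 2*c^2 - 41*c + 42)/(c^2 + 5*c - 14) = (c^3 - 2*c^2 - 41*c + 42)/(c^2 + 5*c - 14)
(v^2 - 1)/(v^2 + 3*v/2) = 2*(v^2 - 1)/(v*(2*v + 3))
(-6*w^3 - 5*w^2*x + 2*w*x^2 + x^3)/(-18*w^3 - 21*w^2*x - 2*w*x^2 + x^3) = (-2*w + x)/(-6*w + x)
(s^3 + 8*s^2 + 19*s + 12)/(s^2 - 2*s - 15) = (s^2 + 5*s + 4)/(s - 5)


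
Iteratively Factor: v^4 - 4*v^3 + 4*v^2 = (v)*(v^3 - 4*v^2 + 4*v) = v*(v - 2)*(v^2 - 2*v) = v^2*(v - 2)*(v - 2)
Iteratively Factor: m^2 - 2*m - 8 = (m + 2)*(m - 4)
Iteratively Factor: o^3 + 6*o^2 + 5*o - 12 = (o - 1)*(o^2 + 7*o + 12) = (o - 1)*(o + 3)*(o + 4)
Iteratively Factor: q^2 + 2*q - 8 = (q + 4)*(q - 2)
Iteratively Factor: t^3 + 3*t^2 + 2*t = (t + 1)*(t^2 + 2*t) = t*(t + 1)*(t + 2)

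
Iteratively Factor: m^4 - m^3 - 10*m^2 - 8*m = (m - 4)*(m^3 + 3*m^2 + 2*m) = (m - 4)*(m + 2)*(m^2 + m) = m*(m - 4)*(m + 2)*(m + 1)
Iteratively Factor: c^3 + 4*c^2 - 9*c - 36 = (c + 4)*(c^2 - 9) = (c + 3)*(c + 4)*(c - 3)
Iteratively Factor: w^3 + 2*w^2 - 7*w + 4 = (w - 1)*(w^2 + 3*w - 4) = (w - 1)*(w + 4)*(w - 1)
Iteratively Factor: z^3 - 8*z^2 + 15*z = (z - 5)*(z^2 - 3*z) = (z - 5)*(z - 3)*(z)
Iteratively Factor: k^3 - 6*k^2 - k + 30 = (k - 5)*(k^2 - k - 6) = (k - 5)*(k - 3)*(k + 2)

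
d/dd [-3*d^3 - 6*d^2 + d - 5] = -9*d^2 - 12*d + 1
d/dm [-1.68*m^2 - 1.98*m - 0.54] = -3.36*m - 1.98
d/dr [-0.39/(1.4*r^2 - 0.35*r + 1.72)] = (1.092*r - 0.1365)/(1.4*r^2 - 0.35*r + 1.72)^2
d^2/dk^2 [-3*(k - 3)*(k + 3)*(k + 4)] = -18*k - 24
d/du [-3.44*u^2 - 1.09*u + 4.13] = -6.88*u - 1.09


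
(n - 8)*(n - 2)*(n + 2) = n^3 - 8*n^2 - 4*n + 32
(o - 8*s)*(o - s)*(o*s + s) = o^3*s - 9*o^2*s^2 + o^2*s + 8*o*s^3 - 9*o*s^2 + 8*s^3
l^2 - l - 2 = (l - 2)*(l + 1)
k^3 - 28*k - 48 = (k - 6)*(k + 2)*(k + 4)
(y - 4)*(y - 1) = y^2 - 5*y + 4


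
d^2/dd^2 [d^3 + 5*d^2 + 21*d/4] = 6*d + 10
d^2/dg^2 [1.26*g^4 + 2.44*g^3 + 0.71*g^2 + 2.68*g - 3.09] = 15.12*g^2 + 14.64*g + 1.42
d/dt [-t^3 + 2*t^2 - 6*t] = -3*t^2 + 4*t - 6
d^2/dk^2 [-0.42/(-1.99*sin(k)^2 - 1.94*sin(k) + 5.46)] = (-6.652968*sin(k)^4 - 4.864356*sin(k)^3 - 9.855132*sin(k)^2 + 5.279904*sin(k) + 12.28836)/(1.99*sin(k)^2 + 1.94*sin(k) - 5.46)^3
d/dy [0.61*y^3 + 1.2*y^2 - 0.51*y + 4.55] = 1.83*y^2 + 2.4*y - 0.51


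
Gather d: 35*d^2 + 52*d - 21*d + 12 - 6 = 35*d^2 + 31*d + 6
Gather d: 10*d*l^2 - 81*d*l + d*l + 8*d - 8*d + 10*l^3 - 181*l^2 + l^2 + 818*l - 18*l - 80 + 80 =d*(10*l^2 - 80*l) + 10*l^3 - 180*l^2 + 800*l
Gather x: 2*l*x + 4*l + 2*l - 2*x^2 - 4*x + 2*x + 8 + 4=6*l - 2*x^2 + x*(2*l - 2) + 12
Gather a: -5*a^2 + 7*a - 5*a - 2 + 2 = -5*a^2 + 2*a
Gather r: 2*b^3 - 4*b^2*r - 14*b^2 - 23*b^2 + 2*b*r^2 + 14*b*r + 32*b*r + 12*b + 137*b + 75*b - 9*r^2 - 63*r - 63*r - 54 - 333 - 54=2*b^3 - 37*b^2 + 224*b + r^2*(2*b - 9) + r*(-4*b^2 + 46*b - 126) - 441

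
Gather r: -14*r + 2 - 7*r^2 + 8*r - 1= -7*r^2 - 6*r + 1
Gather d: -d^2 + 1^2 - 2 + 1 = -d^2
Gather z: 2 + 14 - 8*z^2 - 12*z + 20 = -8*z^2 - 12*z + 36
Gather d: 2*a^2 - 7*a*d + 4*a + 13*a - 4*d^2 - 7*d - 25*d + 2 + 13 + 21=2*a^2 + 17*a - 4*d^2 + d*(-7*a - 32) + 36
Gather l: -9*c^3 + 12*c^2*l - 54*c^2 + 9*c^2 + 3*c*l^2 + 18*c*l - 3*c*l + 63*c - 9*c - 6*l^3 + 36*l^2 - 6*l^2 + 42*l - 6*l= -9*c^3 - 45*c^2 + 54*c - 6*l^3 + l^2*(3*c + 30) + l*(12*c^2 + 15*c + 36)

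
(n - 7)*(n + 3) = n^2 - 4*n - 21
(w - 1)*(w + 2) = w^2 + w - 2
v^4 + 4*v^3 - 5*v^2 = v^2*(v - 1)*(v + 5)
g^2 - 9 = (g - 3)*(g + 3)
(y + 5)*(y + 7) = y^2 + 12*y + 35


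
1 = 1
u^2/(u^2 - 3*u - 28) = u^2/(u^2 - 3*u - 28)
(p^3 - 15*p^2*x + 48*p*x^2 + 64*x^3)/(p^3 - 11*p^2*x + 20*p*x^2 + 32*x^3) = (-p + 8*x)/(-p + 4*x)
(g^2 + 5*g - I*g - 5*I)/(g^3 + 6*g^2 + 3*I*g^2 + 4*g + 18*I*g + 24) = (g + 5)/(g^2 + g*(6 + 4*I) + 24*I)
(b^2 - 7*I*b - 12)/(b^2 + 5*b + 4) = (b^2 - 7*I*b - 12)/(b^2 + 5*b + 4)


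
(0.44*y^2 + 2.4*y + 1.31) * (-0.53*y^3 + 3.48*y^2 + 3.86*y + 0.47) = -0.2332*y^5 + 0.2592*y^4 + 9.3561*y^3 + 14.0296*y^2 + 6.1846*y + 0.6157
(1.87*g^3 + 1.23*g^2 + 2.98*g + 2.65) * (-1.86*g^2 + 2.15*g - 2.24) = -3.4782*g^5 + 1.7327*g^4 - 7.0871*g^3 - 1.2772*g^2 - 0.9777*g - 5.936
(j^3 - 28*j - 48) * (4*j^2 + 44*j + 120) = 4*j^5 + 44*j^4 + 8*j^3 - 1424*j^2 - 5472*j - 5760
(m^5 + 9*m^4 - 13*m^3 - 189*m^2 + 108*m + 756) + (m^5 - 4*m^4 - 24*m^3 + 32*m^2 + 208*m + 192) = 2*m^5 + 5*m^4 - 37*m^3 - 157*m^2 + 316*m + 948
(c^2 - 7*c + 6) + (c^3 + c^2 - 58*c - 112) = c^3 + 2*c^2 - 65*c - 106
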